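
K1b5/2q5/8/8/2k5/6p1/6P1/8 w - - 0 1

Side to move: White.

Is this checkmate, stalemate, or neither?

White to move; white king on a8.
In check: no.
King squares — a7: attacked by Qc7; b7: attacked by Qc7; b8: attacked by Qc7.
Legal moves for White: none.
Not in check and no legal moves → stalemate.

stalemate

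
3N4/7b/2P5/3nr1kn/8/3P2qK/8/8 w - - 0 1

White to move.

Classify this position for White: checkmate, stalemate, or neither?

checkmate

White to move; white king on h3.
In check: yes, from the black queen on g3.
King squares — g2: attacked by Qg3; h2: attacked by Qg3; g3: attacked by Nh5; g4: attacked by Qg3; h4: attacked by Qg3.
Legal moves for White: none.
In check with no legal moves → checkmate.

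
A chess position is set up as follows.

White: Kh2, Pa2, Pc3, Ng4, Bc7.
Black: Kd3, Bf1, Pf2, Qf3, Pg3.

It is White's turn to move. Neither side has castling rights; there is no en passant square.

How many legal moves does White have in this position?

1

White to move; king on h2.
In check: yes, from the black pawn on g3.
Legal moves: Bxg3.
Count: 1.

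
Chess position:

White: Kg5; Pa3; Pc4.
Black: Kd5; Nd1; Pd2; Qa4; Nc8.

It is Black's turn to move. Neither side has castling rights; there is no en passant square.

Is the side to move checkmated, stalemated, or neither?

neither

Black to move; black king on d5.
In check: yes, from the white pawn on c4.
Legal moves for Black: Ke6, Kd6, Kc6, Ke5, Kc5, Ke4, Kd4, Kxc4, Qxc4.
Black is in check but has 9 legal moves → neither.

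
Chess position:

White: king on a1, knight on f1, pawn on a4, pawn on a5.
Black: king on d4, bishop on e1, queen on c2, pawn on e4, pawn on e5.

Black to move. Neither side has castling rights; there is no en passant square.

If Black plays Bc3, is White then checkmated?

After Bc3: white king on a1; in check: yes, from the black bishop on c3.
King squares — b1: attacked by Qc2; a2: attacked by Qc2; b2: attacked by Qc2.
White has no legal moves → checkmate.

yes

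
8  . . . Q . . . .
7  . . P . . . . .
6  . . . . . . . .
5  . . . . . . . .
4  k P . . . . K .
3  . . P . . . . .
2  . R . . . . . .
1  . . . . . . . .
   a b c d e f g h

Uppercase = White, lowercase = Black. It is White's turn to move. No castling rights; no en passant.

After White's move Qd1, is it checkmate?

After Qd1: black king on a4; in check: yes, from the white queen on d1.
Black has 2 legal replies: Kb5, Ka3.
In check but a legal move exists → not checkmate.

no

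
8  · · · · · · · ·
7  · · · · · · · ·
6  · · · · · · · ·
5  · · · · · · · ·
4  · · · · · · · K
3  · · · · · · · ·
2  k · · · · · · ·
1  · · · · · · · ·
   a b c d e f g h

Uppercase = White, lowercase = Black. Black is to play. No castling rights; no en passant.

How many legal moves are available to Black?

5

Black to move; king on a2.
In check: no.
Legal moves: Kb3, Ka3, Kb2, Kb1, Ka1.
Count: 5.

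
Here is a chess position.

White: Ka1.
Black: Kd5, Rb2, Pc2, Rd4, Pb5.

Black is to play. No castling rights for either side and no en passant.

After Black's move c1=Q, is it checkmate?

After c1=Q: white king on a1; in check: yes, from the black queen on c1.
King squares — b1: attacked by Qc1; a2: attacked by Rb2; b2: attacked by Qc1.
White has no legal moves → checkmate.

yes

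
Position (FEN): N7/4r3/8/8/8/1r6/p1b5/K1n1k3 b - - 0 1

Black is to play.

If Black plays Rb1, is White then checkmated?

yes

After Rb1: white king on a1; in check: yes, from the black rook on b1.
King squares — b1: attacked by Pa2; a2: attacked by Nc1; b2: attacked by Rb1.
White has no legal moves → checkmate.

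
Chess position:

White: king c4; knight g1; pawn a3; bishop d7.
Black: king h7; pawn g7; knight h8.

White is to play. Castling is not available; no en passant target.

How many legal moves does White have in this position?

21

White to move; king on c4.
In check: no.
Legal moves: Be8, Bc8, Be6, Bc6, Bf5+, Bb5, Bg4, Ba4, Bh3, Kd5, Kc5, Kb5, Kd4, Kb4, Kd3, Kc3, Kb3, Nh3, Nf3, Ne2, a4.
Count: 21.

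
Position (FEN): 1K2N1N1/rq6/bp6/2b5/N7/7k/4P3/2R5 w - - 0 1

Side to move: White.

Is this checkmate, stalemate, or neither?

White to move; white king on b8.
In check: yes, from the black queen on b7.
King squares — a7: attacked by Qb7; b7: attacked by Ba6; c7: attacked by Qb7; a8: attacked by Ra7; c8: attacked by Qb7.
Legal moves for White: none.
In check with no legal moves → checkmate.

checkmate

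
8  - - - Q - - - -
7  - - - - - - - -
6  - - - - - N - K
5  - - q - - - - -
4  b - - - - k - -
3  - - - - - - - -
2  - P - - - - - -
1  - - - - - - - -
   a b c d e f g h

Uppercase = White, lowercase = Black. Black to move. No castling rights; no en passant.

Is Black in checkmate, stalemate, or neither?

neither

Black to move; black king on f4.
In check: no.
Legal moves for Black include: Qf8+, Qc8, Qe7, Qc7, Qa7, Qd6, Qc6, Qb6, Qh5+, Qg5+, Qf5, Qe5, Qd5, Qb5, Qa5, Qd4, Qc4, Qb4, ... (list truncated; more exist).
Black has legal moves and is not in check → neither.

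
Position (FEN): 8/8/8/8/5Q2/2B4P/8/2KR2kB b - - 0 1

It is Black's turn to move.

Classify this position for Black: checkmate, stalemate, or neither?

checkmate

Black to move; black king on g1.
In check: yes, from the white rook on d1.
King squares — f1: attacked by Rd1; h1: attacked by Rd1; f2: attacked by Qf4; g2: attacked by Bh1; h2: attacked by Qf4.
Legal moves for Black: none.
In check with no legal moves → checkmate.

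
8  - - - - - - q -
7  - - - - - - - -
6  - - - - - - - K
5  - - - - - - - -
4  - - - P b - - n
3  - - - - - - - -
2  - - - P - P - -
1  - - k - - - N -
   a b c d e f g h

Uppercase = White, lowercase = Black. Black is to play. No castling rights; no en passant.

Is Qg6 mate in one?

After Qg6: white king on h6; in check: yes, from the black queen on g6.
King squares — g5: attacked by Qg6; h5: attacked by Qg6; g6: attacked by Be4; g7: attacked by Qg6; h7: attacked by Qg6.
White has no legal moves → checkmate.

yes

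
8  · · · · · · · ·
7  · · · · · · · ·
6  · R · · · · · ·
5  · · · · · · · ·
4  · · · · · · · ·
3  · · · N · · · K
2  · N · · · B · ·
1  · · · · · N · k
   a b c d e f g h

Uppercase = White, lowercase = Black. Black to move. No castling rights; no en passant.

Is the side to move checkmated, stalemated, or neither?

Black to move; black king on h1.
In check: no.
King squares — g1: attacked by Bf2; g2: attacked by Kh3; h2: attacked by Nf1.
Legal moves for Black: none.
Not in check and no legal moves → stalemate.

stalemate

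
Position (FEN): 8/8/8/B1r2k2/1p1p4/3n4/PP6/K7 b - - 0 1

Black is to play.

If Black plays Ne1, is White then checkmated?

no

After Ne1: white king on a1; in check: no.
White is not in check, so this cannot be checkmate.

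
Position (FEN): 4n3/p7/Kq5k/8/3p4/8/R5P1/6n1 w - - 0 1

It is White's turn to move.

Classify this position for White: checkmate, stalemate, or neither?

White to move; white king on a6.
In check: yes, from the black queen on b6.
King squares — a5: attacked by Qb6; b5: attacked by Qb6; b6: attacked by Pa7; a7: attacked by Qb6; b7: attacked by Qb6.
Legal moves for White: none.
In check with no legal moves → checkmate.

checkmate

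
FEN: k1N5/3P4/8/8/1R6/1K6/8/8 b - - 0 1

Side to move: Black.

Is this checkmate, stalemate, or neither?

Black to move; black king on a8.
In check: no.
King squares — a7: attacked by Nc8; b7: attacked by Rb4; b8: attacked by Rb4.
Legal moves for Black: none.
Not in check and no legal moves → stalemate.

stalemate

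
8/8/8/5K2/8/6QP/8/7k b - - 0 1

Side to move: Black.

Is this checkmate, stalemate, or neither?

stalemate

Black to move; black king on h1.
In check: no.
King squares — g1: attacked by Qg3; g2: attacked by Qg3; h2: attacked by Qg3.
Legal moves for Black: none.
Not in check and no legal moves → stalemate.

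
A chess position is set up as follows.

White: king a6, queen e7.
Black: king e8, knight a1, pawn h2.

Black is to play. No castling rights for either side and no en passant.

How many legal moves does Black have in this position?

1

Black to move; king on e8.
In check: yes, from the white queen on e7.
Legal moves: Kxe7.
Count: 1.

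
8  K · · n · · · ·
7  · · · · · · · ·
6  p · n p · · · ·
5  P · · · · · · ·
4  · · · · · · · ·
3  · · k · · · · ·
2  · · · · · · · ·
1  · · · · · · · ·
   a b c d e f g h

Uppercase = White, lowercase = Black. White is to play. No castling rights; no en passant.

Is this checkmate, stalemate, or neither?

stalemate

White to move; white king on a8.
In check: no.
King squares — a7: attacked by Nc6; b7: attacked by Nd8; b8: attacked by Nc6.
Legal moves for White: none.
Not in check and no legal moves → stalemate.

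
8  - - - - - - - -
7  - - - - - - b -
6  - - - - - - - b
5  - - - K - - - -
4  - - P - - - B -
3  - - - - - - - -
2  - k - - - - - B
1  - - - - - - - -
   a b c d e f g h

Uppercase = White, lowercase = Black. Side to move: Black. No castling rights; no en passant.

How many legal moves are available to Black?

Black to move; king on b2.
In check: no.
Legal moves: Bh8, Bf8, Bf6, Be5, Bd4, Bc3, Bg5, Bf4, Be3, Bd2, Bc1, Kc3, Kb3, Ka3, Kc2, Ka2, Kc1, Kb1, Ka1.
Count: 19.

19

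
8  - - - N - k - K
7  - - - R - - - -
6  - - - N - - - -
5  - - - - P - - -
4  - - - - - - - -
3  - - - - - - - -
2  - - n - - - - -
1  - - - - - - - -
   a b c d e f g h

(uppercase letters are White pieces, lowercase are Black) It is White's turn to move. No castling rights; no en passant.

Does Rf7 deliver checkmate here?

yes

After Rf7: black king on f8; in check: yes, from the white rook on f7.
King squares — e7: attacked by Rf7; f7: attacked by Nd6; g7: attacked by Rf7; e8: attacked by Nd6; g8: attacked by Kh8.
Black has no legal moves → checkmate.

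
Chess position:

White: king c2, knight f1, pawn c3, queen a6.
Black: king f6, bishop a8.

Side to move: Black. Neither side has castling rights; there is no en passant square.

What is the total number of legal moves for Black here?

Black to move; king on f6.
In check: yes, from the white queen on a6.
Legal moves: Kg7, Kf7, Ke7, Kg5, Kf5, Ke5, Bc6.
Count: 7.

7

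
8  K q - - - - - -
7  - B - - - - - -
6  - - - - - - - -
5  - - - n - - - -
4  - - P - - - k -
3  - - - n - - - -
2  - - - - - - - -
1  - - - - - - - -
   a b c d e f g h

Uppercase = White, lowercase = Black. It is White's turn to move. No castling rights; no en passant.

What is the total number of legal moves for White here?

White to move; king on a8.
In check: yes, from the black queen on b8.
Legal moves: Kxb8.
Count: 1.

1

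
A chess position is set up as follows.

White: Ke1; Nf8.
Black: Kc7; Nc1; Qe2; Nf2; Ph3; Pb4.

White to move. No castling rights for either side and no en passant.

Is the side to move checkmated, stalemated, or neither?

checkmate

White to move; white king on e1.
In check: yes, from the black queen on e2.
King squares — d1: attacked by Qe2; f1: attacked by Qe2; d2: attacked by Qe2; e2: attacked by Nc1; f2: attacked by Qe2.
Legal moves for White: none.
In check with no legal moves → checkmate.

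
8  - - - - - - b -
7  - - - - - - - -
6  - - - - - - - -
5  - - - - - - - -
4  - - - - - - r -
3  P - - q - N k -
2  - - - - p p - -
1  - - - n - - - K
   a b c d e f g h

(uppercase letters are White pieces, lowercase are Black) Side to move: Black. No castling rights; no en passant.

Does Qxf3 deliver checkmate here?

yes

After Qxf3: white king on h1; in check: yes, from the black queen on f3.
King squares — g1: attacked by Pf2; g2: attacked by Qf3; h2: attacked by Kg3.
White has no legal moves → checkmate.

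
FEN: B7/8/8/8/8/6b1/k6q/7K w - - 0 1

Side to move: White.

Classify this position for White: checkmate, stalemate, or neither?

White to move; white king on h1.
In check: yes, from the black queen on h2.
King squares — g1: attacked by Qh2; g2: attacked by Qh2; h2: attacked by Bg3.
Legal moves for White: none.
In check with no legal moves → checkmate.

checkmate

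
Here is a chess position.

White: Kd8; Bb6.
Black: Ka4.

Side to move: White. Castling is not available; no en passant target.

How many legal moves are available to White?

13

White to move; king on d8.
In check: no.
Legal moves: Ke8, Kc8, Ke7, Kd7, Kc7, Bc7, Ba7, Bc5, Ba5, Bd4, Be3, Bf2, Bg1.
Count: 13.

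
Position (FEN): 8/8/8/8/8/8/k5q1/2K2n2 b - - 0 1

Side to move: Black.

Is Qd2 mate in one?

yes

After Qd2: white king on c1; in check: yes, from the black queen on d2.
King squares — b1: attacked by Ka2; d1: attacked by Qd2; b2: attacked by Ka2; c2: attacked by Qd2; d2: attacked by Nf1.
White has no legal moves → checkmate.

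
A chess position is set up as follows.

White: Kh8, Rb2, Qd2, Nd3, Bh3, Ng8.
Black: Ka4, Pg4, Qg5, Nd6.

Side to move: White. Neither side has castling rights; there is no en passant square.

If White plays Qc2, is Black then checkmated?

After Qc2: black king on a4; in check: yes, from the white queen on c2.
Black has 2 legal replies: Ka5, Ka3.
In check but a legal move exists → not checkmate.

no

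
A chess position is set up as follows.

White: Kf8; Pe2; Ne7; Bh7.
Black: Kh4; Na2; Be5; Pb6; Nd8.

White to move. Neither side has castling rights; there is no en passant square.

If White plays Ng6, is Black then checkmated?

no

After Ng6: black king on h4; in check: yes, from the white knight on g6.
Black has 5 legal replies: Kh5, Kg5, Kg4, Kh3, Kg3.
In check but a legal move exists → not checkmate.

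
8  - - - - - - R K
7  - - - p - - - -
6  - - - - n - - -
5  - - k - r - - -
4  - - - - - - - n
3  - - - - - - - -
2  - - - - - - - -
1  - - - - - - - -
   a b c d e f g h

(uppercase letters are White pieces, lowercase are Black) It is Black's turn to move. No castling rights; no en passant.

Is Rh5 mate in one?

yes

After Rh5: white king on h8; in check: yes, from the black rook on h5.
King squares — g7: attacked by Ne6; h7: attacked by Rh5; g8: own rook.
White has no legal moves → checkmate.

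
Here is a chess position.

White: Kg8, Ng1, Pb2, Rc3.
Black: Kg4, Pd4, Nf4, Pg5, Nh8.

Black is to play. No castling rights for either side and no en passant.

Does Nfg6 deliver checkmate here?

After Nfg6: white king on g8; in check: no.
White is not in check, so this cannot be checkmate.

no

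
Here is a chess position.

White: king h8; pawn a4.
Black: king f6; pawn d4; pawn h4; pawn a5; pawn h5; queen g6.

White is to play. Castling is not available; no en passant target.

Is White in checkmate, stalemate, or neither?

stalemate

White to move; white king on h8.
In check: no.
King squares — g7: attacked by Kf6; h7: attacked by Qg6; g8: attacked by Qg6.
Legal moves for White: none.
Not in check and no legal moves → stalemate.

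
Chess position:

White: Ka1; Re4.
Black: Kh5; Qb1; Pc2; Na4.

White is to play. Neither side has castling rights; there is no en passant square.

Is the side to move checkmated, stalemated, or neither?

checkmate

White to move; white king on a1.
In check: yes, from the black queen on b1.
King squares — b1: attacked by Pc2; a2: attacked by Qb1; b2: attacked by Qb1.
Legal moves for White: none.
In check with no legal moves → checkmate.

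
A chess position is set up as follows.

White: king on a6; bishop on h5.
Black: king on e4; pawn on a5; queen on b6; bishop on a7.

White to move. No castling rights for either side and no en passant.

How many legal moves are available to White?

White to move; king on a6.
In check: yes, from the black queen on b6.
Legal moves: none.
Count: 0.

0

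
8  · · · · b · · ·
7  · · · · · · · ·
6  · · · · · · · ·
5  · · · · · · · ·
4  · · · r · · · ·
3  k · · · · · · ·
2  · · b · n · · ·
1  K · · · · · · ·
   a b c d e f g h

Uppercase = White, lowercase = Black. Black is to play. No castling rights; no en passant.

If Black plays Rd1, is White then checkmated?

After Rd1: white king on a1; in check: yes, from the black rook on d1.
King squares — b1: attacked by Rd1; a2: attacked by Ka3; b2: attacked by Ka3.
White has no legal moves → checkmate.

yes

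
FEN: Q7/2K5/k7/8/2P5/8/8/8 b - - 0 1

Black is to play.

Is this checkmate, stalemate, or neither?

Black to move; black king on a6.
In check: yes, from the white queen on a8.
King squares — a5: attacked by Qa8; b5: attacked by Pc4; b6: attacked by Kc7; a7: attacked by Qa8; b7: attacked by Kc7.
Legal moves for Black: none.
In check with no legal moves → checkmate.

checkmate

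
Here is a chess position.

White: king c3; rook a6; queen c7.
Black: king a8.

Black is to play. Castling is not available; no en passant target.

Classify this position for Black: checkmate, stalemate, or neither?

checkmate

Black to move; black king on a8.
In check: yes, from the white rook on a6.
King squares — a7: attacked by Ra6; b7: attacked by Qc7; b8: attacked by Qc7.
Legal moves for Black: none.
In check with no legal moves → checkmate.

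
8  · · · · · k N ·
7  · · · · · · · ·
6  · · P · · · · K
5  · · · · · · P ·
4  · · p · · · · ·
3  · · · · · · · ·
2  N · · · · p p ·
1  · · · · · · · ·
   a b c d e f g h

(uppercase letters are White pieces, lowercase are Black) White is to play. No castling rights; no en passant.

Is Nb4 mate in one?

no

After Nb4: black king on f8; in check: no.
Black is not in check, so this cannot be checkmate.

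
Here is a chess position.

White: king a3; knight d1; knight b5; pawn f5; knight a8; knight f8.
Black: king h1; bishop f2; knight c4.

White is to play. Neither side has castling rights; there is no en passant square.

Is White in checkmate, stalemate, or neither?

White to move; white king on a3.
In check: yes, from the black knight on c4.
King squares — a2: available; b2: attacked by Nc4; b3: available; a4: available; b4: available.
Legal moves for White: Kb4, Ka4, Kb3, Ka2.
White is in check but has 4 legal moves → neither.

neither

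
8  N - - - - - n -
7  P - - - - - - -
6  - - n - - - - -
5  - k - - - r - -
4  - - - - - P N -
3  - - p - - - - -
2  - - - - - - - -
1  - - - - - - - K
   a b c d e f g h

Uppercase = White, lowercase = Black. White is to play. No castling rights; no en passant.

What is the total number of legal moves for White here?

11

White to move; king on h1.
In check: no.
Legal moves: Nc7+, Nb6, Nh6, Nf6, Ne5, Ne3, Nh2, Nf2, Kh2, Kg2, Kg1.
Count: 11.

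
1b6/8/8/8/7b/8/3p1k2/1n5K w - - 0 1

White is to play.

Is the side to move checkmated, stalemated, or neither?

stalemate

White to move; white king on h1.
In check: no.
King squares — g1: attacked by Kf2; g2: attacked by Kf2; h2: attacked by Bb8.
Legal moves for White: none.
Not in check and no legal moves → stalemate.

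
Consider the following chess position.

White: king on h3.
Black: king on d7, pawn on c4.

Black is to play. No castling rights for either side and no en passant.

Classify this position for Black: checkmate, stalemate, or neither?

Black to move; black king on d7.
In check: no.
Legal moves for Black: Ke8, Kd8, Kc8, Ke7, Kc7, Ke6, Kd6, Kc6, c3.
Black has 9 legal moves and is not in check → neither.

neither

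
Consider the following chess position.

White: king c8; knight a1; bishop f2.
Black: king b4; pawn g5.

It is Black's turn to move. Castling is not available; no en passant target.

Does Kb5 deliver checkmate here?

After Kb5: white king on c8; in check: no.
White is not in check, so this cannot be checkmate.

no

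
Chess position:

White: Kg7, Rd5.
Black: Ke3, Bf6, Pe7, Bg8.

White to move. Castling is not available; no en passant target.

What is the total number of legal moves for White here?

4

White to move; king on g7.
In check: yes, from the black bishop on f6.
Legal moves: Kxg8, Kf8, Kh6, Kg6.
Count: 4.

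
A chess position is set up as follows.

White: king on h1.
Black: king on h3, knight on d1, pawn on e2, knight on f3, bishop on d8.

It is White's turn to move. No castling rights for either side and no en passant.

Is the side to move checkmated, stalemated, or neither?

White to move; white king on h1.
In check: no.
King squares — g1: attacked by Nf3; g2: attacked by Kh3; h2: attacked by Nf3.
Legal moves for White: none.
Not in check and no legal moves → stalemate.

stalemate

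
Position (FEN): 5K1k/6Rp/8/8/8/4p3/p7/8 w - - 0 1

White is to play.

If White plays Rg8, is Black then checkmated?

yes

After Rg8: black king on h8; in check: yes, from the white rook on g8.
King squares — g7: attacked by Kf8; h7: own pawn; g8: attacked by Kf8.
Black has no legal moves → checkmate.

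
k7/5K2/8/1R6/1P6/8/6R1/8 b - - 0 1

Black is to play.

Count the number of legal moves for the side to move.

Black to move; king on a8.
In check: no.
Legal moves: Ka7.
Count: 1.

1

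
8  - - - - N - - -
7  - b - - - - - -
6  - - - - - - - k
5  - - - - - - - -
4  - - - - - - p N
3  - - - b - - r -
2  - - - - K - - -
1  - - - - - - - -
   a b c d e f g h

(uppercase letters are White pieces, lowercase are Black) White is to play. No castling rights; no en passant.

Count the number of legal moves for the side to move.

White to move; king on e2.
In check: yes, from the black bishop on d3.
Legal moves: Kf2, Kd2, Ke1, Kd1.
Count: 4.

4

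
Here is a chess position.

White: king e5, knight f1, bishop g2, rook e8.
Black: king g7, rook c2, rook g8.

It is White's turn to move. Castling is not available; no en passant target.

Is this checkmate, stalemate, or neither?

White to move; white king on e5.
In check: no.
Legal moves for White include: Rxg8+, Rf8, Rd8, Rc8, Rb8, Ra8, Re7+, Re6, Ke6, Kd6, Kf5, Kd5, Kf4, Ke4, Kd4, Ba8, Bb7, Bc6, ... (list truncated; more exist).
White has legal moves and is not in check → neither.

neither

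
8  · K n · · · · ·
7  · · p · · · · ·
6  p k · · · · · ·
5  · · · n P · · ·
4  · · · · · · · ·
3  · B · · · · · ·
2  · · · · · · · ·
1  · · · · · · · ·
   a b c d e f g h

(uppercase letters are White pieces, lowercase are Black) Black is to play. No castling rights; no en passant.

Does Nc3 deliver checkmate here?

After Nc3: white king on b8; in check: no.
White is not in check, so this cannot be checkmate.

no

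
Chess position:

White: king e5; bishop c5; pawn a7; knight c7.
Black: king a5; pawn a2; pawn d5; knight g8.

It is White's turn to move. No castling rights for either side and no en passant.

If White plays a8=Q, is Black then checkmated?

After a8=Q: black king on a5; in check: yes, from the white queen on a8.
King squares — a4: attacked by Qa8; b4: attacked by Bc5; b5: attacked by Nc7; a6: attacked by Nc7; b6: attacked by Bc5.
Black has no legal moves → checkmate.

yes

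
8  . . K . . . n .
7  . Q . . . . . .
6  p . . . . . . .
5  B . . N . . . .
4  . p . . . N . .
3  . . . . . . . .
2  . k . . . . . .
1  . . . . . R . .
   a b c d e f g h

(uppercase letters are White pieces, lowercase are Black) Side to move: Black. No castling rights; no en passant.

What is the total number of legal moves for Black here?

8

Black to move; king on b2.
In check: no.
Legal moves: Ne7+, Nh6, Nf6, Kb3, Ka3, Kc2, Ka2, b3.
Count: 8.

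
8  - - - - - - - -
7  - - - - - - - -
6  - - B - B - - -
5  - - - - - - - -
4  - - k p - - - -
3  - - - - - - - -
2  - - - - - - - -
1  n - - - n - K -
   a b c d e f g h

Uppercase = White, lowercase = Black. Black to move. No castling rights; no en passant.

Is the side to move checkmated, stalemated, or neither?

Black to move; black king on c4.
In check: yes, from the white bishop on e6.
Legal moves for Black: Kc5, Kb4, Kd3, Kc3.
Black is in check but has 4 legal moves → neither.

neither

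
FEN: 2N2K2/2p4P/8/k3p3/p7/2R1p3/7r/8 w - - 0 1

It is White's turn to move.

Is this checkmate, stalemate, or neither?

White to move; white king on f8.
In check: no.
Legal moves for White include: Kg8, Ke8, Kg7, Kf7, Ke7, Ne7, Na7, Nd6, Nb6, Rxc7, Rc6, Rc5+, Rc4, Rxe3, Rd3, Rb3, Ra3, Rc2, ... (list truncated; more exist).
White has legal moves and is not in check → neither.

neither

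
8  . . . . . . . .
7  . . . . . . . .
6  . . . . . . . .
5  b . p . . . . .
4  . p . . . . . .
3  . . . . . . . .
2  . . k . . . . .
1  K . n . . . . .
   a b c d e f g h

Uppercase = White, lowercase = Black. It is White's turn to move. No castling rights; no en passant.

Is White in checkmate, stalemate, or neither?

White to move; white king on a1.
In check: no.
King squares — b1: attacked by Kc2; a2: attacked by Nc1; b2: attacked by Kc2.
Legal moves for White: none.
Not in check and no legal moves → stalemate.

stalemate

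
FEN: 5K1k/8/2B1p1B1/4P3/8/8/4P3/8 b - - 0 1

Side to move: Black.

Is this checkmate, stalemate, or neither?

Black to move; black king on h8.
In check: no.
King squares — g7: attacked by Kf8; h7: attacked by Bg6; g8: attacked by Kf8.
Legal moves for Black: none.
Not in check and no legal moves → stalemate.

stalemate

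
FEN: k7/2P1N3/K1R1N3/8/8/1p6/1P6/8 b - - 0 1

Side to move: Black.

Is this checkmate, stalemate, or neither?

stalemate

Black to move; black king on a8.
In check: no.
King squares — a7: attacked by Ka6; b7: attacked by Ka6; b8: attacked by Pc7.
Legal moves for Black: none.
Not in check and no legal moves → stalemate.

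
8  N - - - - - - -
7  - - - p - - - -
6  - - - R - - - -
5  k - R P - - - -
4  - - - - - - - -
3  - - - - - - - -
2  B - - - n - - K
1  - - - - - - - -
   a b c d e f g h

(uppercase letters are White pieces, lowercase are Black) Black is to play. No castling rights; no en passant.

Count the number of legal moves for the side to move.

Black to move; king on a5.
In check: yes, from the white rook on c5.
Legal moves: Kb4, Ka4.
Count: 2.

2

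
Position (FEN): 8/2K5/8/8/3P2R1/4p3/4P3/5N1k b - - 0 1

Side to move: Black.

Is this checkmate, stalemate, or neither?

Black to move; black king on h1.
In check: no.
King squares — g1: attacked by Rg4; g2: attacked by Rg4; h2: attacked by Nf1.
Legal moves for Black: none.
Not in check and no legal moves → stalemate.

stalemate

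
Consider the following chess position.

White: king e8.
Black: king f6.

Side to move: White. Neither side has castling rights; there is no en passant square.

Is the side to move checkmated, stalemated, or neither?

neither

White to move; white king on e8.
In check: no.
Legal moves for White: Kf8, Kd8, Kd7.
White has 3 legal moves and is not in check → neither.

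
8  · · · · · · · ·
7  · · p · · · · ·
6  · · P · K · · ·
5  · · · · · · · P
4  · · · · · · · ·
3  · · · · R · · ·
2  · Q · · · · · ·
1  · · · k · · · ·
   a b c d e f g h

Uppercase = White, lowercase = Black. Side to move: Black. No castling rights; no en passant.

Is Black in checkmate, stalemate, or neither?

Black to move; black king on d1.
In check: no.
King squares — c1: attacked by Qb2; e1: attacked by Re3; c2: attacked by Qb2; d2: attacked by Qb2; e2: attacked by Qb2.
Legal moves for Black: none.
Not in check and no legal moves → stalemate.

stalemate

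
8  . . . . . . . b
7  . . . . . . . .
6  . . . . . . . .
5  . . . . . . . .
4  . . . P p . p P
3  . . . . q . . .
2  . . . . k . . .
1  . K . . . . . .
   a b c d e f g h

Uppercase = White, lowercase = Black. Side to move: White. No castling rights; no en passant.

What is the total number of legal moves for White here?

White to move; king on b1.
In check: no.
Legal moves: Kc2, Kb2, Ka2, Ka1, h5, d5.
Count: 6.

6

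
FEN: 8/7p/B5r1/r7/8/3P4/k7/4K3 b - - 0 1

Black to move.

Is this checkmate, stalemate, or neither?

Black to move; black king on a2.
In check: no.
Legal moves for Black include: Rg8, Rg7, Rh6, Rf6, Re6+, Rd6, Rc6, Rb6, Rgxa6, Rgg5, Rg4, Rg3, Rg2, Rg1+, Raxa6, Rh5, Rag5, Rf5, ... (list truncated; more exist).
Black has legal moves and is not in check → neither.

neither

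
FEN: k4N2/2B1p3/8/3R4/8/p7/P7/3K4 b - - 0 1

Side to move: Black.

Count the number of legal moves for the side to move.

4

Black to move; king on a8.
In check: no.
Legal moves: Kb7, Ka7, e6, e5.
Count: 4.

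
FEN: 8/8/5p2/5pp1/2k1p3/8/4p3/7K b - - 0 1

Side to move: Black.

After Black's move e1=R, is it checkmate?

no

After e1=R: white king on h1; in check: yes, from the black rook on e1.
White has 2 legal replies: Kh2, Kg2.
In check but a legal move exists → not checkmate.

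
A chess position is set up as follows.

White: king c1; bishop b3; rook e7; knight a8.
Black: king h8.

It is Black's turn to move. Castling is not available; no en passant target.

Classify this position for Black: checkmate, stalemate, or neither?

Black to move; black king on h8.
In check: no.
King squares — g7: attacked by Re7; h7: attacked by Re7; g8: attacked by Bb3.
Legal moves for Black: none.
Not in check and no legal moves → stalemate.

stalemate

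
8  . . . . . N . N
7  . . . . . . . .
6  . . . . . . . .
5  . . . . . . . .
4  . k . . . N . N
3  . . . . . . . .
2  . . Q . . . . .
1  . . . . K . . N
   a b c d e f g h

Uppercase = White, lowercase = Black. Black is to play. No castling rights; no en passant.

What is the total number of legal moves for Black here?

3

Black to move; king on b4.
In check: no.
Legal moves: Kb5, Ka5, Ka3.
Count: 3.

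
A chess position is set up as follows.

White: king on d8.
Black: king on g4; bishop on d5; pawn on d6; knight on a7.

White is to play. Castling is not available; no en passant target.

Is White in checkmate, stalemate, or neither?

White to move; white king on d8.
In check: no.
Legal moves for White: Ke8, Ke7, Kd7, Kc7.
White has 4 legal moves and is not in check → neither.

neither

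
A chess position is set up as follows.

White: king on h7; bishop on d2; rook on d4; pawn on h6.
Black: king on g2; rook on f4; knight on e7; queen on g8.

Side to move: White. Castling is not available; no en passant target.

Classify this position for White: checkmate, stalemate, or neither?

White to move; white king on h7.
In check: yes, from the black queen on g8.
King squares — g6: attacked by Ne7; h6: own pawn; g7: attacked by Qg8; g8: attacked by Ne7; h8: attacked by Qg8.
Legal moves for White: none.
In check with no legal moves → checkmate.

checkmate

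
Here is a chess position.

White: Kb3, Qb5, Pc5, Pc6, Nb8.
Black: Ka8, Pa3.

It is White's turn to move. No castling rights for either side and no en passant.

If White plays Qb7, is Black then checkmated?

After Qb7: black king on a8; in check: yes, from the white queen on b7.
King squares — a7: attacked by Qb7; b7: attacked by Pc6; b8: attacked by Qb7.
Black has no legal moves → checkmate.

yes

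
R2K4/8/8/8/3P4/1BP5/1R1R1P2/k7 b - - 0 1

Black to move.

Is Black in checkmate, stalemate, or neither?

checkmate

Black to move; black king on a1.
In check: yes, from the white rook on a8.
King squares — b1: attacked by Rb2; a2: attacked by Rb2; b2: attacked by Rd2.
Legal moves for Black: none.
In check with no legal moves → checkmate.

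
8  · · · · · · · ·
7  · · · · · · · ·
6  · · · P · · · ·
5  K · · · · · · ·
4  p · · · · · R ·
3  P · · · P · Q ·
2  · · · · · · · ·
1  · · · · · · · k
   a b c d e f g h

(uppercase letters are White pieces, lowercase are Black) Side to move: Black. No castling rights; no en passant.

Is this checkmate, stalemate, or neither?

stalemate

Black to move; black king on h1.
In check: no.
King squares — g1: attacked by Qg3; g2: attacked by Qg3; h2: attacked by Qg3.
Legal moves for Black: none.
Not in check and no legal moves → stalemate.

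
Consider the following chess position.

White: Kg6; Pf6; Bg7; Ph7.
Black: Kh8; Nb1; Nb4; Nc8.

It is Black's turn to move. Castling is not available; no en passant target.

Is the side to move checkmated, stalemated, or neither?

checkmate

Black to move; black king on h8.
In check: yes, from the white bishop on g7.
King squares — g7: attacked by Pf6; h7: attacked by Kg6; g8: attacked by Ph7.
Legal moves for Black: none.
In check with no legal moves → checkmate.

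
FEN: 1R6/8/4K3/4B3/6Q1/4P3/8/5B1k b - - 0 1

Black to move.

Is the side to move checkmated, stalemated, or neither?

stalemate

Black to move; black king on h1.
In check: no.
King squares — g1: attacked by Qg4; g2: attacked by Bf1; h2: attacked by Be5.
Legal moves for Black: none.
Not in check and no legal moves → stalemate.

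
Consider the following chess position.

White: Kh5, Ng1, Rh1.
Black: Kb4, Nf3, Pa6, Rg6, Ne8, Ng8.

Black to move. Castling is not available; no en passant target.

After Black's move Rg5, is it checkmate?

yes

After Rg5: white king on h5; in check: yes, from the black rook on g5.
King squares — g4: attacked by Rg5; h4: attacked by Nf3; g5: attacked by Nf3; g6: attacked by Rg5; h6: attacked by Ng8.
White has no legal moves → checkmate.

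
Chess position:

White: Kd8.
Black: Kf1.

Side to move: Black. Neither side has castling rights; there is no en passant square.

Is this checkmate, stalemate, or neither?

Black to move; black king on f1.
In check: no.
Legal moves for Black: Kg2, Kf2, Ke2, Kg1, Ke1.
Black has 5 legal moves and is not in check → neither.

neither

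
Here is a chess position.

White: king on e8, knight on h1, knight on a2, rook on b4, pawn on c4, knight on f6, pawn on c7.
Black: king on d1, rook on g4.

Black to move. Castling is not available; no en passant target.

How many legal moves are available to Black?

16

Black to move; king on d1.
In check: no.
Legal moves: Rg8+, Rg7, Rg6, Rg5, Rh4, Rf4, Re4+, Rd4, Rxc4, Rg3, Rg2, Rg1, Ke2, Kd2, Kc2, Ke1.
Count: 16.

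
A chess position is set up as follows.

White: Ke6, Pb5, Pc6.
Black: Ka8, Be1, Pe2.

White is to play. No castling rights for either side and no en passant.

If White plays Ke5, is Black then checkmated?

no

After Ke5: black king on a8; in check: no.
Black is not in check, so this cannot be checkmate.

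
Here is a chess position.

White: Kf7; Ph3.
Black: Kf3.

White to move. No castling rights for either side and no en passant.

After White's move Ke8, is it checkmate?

After Ke8: black king on f3; in check: no.
Black is not in check, so this cannot be checkmate.

no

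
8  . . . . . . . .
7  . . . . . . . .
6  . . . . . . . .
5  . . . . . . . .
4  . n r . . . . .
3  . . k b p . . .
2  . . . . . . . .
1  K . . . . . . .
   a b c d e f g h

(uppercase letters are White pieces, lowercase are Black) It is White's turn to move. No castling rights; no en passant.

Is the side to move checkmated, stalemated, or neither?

White to move; white king on a1.
In check: no.
King squares — b1: attacked by Bd3; a2: attacked by Nb4; b2: attacked by Kc3.
Legal moves for White: none.
Not in check and no legal moves → stalemate.

stalemate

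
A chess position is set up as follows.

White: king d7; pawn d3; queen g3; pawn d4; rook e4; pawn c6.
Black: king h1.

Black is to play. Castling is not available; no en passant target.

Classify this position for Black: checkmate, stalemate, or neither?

Black to move; black king on h1.
In check: no.
King squares — g1: attacked by Qg3; g2: attacked by Qg3; h2: attacked by Qg3.
Legal moves for Black: none.
Not in check and no legal moves → stalemate.

stalemate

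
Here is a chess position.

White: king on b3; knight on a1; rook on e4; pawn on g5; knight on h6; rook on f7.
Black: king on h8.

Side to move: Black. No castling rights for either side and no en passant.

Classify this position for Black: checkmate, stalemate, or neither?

stalemate

Black to move; black king on h8.
In check: no.
King squares — g7: attacked by Rf7; h7: attacked by Rf7; g8: attacked by Nh6.
Legal moves for Black: none.
Not in check and no legal moves → stalemate.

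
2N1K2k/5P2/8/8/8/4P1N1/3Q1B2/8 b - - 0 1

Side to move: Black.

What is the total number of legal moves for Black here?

2

Black to move; king on h8.
In check: no.
Legal moves: Kh7, Kg7.
Count: 2.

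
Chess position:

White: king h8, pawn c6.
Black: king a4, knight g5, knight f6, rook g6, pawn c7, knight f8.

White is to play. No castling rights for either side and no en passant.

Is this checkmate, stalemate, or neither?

stalemate

White to move; white king on h8.
In check: no.
King squares — g7: attacked by Rg6; h7: attacked by Ng5; g8: attacked by Nf6.
Legal moves for White: none.
Not in check and no legal moves → stalemate.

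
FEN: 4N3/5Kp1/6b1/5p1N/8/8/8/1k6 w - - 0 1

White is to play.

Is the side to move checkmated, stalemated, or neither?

neither

White to move; white king on f7.
In check: yes, from the black bishop on g6.
King squares — e6: available; f6: attacked by Pg7; g6: available; e7: available; g7: available; e8: own knight; f8: available; g8: available.
Legal moves for White: Kg8, Kf8, Kxg7, Ke7, Kxg6, Ke6.
White is in check but has 6 legal moves → neither.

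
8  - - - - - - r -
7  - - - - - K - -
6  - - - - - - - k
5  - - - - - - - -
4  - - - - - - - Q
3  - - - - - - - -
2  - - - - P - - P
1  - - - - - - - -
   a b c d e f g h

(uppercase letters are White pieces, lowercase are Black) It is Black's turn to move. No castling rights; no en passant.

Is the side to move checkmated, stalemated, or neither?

Black to move; black king on h6.
In check: yes, from the white queen on h4.
King squares — g5: attacked by Qh4; h5: attacked by Qh4; g6: attacked by Kf7; g7: attacked by Kf7; h7: attacked by Qh4.
Legal moves for Black: none.
In check with no legal moves → checkmate.

checkmate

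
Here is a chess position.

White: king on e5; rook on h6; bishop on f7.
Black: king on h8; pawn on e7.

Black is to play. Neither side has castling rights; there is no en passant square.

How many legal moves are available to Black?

1

Black to move; king on h8.
In check: yes, from the white rook on h6.
Legal moves: Kg7.
Count: 1.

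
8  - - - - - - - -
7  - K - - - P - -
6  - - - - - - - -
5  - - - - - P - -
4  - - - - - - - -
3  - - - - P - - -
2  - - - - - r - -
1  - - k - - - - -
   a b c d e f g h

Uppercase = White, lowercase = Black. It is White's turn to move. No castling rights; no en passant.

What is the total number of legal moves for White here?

14

White to move; king on b7.
In check: no.
Legal moves: Kc8, Kb8, Ka8, Kc7, Ka7, Kc6, Kb6, Ka6, f8=Q, f8=R, f8=B, f8=N, f6, e4.
Count: 14.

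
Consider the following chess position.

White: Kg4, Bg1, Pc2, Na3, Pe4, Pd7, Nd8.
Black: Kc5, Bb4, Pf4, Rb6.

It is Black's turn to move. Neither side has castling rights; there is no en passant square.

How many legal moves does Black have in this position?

Black to move; king on c5.
In check: yes, from the white bishop on g1.
Legal moves: Kd6.
Count: 1.

1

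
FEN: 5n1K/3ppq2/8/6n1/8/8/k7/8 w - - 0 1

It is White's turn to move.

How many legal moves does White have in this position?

0

White to move; king on h8.
In check: no.
Legal moves: none.
Count: 0.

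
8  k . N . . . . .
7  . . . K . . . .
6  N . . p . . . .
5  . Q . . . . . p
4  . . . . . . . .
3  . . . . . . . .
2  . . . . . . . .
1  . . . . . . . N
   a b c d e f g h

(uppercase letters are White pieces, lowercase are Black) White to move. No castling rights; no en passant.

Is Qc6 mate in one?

yes

After Qc6: black king on a8; in check: yes, from the white queen on c6.
King squares — a7: attacked by Nc8; b7: attacked by Qc6; b8: attacked by Na6.
Black has no legal moves → checkmate.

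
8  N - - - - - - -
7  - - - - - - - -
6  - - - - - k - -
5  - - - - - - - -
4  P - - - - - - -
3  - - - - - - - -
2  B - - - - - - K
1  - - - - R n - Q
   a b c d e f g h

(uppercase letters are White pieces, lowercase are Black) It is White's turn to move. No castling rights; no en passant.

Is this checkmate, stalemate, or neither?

White to move; white king on h2.
In check: yes, from the black knight on f1.
Legal moves for White: Kh3, Kg2, Kg1, Qxf1+, Rxf1+.
White is in check but has 5 legal moves → neither.

neither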